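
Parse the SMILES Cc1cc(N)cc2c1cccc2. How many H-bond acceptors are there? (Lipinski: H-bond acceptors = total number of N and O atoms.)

N atoms: 1; O atoms: 0.
Lipinski HBA = 1 + 0 = 1.

1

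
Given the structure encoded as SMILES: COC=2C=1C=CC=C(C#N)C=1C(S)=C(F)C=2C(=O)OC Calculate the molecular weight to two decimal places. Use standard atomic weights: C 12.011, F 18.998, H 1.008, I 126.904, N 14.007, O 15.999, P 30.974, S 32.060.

291.30 g/mol

First, the molecular formula is C14H10FNO3S (counting implicit H from valence).
  C: 14 × 12.011 = 168.154
  F: 1 × 18.998 = 18.998
  H: 10 × 1.008 = 10.080
  N: 1 × 14.007 = 14.007
  O: 3 × 15.999 = 47.997
  S: 1 × 32.060 = 32.060
Sum: 14×12.011 + 1×18.998 + 10×1.008 + 1×14.007 + 3×15.999 + 1×32.060 = 291.296 → 291.30 g/mol.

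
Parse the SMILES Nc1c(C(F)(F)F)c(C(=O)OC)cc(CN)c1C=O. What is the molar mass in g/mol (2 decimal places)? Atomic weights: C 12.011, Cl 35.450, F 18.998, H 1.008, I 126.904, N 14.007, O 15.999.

First, the molecular formula is C11H11F3N2O3 (counting implicit H from valence).
  C: 11 × 12.011 = 132.121
  F: 3 × 18.998 = 56.994
  H: 11 × 1.008 = 11.088
  N: 2 × 14.007 = 28.014
  O: 3 × 15.999 = 47.997
Sum: 11×12.011 + 3×18.998 + 11×1.008 + 2×14.007 + 3×15.999 = 276.214 → 276.21 g/mol.

276.21 g/mol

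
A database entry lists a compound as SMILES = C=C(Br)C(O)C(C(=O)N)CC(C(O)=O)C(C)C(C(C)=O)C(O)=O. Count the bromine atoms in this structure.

1

Scan the SMILES for Br atoms (remember two-letter symbols like Cl and Br are single atoms).
Bromine count: 1.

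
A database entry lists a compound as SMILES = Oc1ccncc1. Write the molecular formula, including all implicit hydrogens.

Walk through each heavy atom and fill implicit hydrogens from standard valence (C 4, N 3, O 2, S 2, halogen 1); for lowercase aromatic atoms, an aromatic c carries 1 H when it has two neighbours and 0 H with three, and aromatic n carries 0 H:
  atom 1: O, bond orders sum to 1 (valence 2) → 1 H
  atom 2: aromatic c, 3 neighbours → 0 H
  atom 3: aromatic c, 2 neighbours → 1 H
  atom 4: aromatic c, 2 neighbours → 1 H
  atom 5: aromatic n, 2 neighbours → 0 H
  atom 6: aromatic c, 2 neighbours → 1 H
  atom 7: aromatic c, 2 neighbours → 1 H
Totals → C:5, H:5, N:1, O:1.
In Hill order: C5H5NO.

C5H5NO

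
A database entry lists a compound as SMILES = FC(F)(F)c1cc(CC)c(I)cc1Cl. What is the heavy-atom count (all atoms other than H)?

Every atom symbol written in the SMILES (organic subset) is one heavy atom; implicit H are not written.
Heavy atoms by element → C:9, Cl:1, F:3, I:1.
Total: 14.

14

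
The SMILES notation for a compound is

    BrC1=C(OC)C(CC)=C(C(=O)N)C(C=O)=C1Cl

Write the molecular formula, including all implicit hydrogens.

Walk through each heavy atom and fill implicit hydrogens from standard valence (C 4, N 3, O 2, S 2, halogen 1):
  atom 1: Br (halogen, monovalent) → 0 H
  atom 2: C, bond orders sum to 4 (valence 4) → 0 H
  atom 3: C, bond orders sum to 4 (valence 4) → 0 H
  atom 4: O, bond orders sum to 2 (valence 2) → 0 H
  atom 5: C, bond orders sum to 1 (valence 4) → 3 H
  atom 6: C, bond orders sum to 4 (valence 4) → 0 H
  atom 7: C, bond orders sum to 2 (valence 4) → 2 H
  atom 8: C, bond orders sum to 1 (valence 4) → 3 H
  atom 9: C, bond orders sum to 4 (valence 4) → 0 H
  atom 10: C, bond orders sum to 4 (valence 4) → 0 H
  atom 11: O, bond orders sum to 2 (valence 2) → 0 H
  atom 12: N, bond orders sum to 1 (valence 3) → 2 H
  atom 13: C, bond orders sum to 4 (valence 4) → 0 H
  atom 14: C, bond orders sum to 3 (valence 4) → 1 H
  atom 15: O, bond orders sum to 2 (valence 2) → 0 H
  atom 16: C, bond orders sum to 4 (valence 4) → 0 H
  atom 17: Cl (halogen, monovalent) → 0 H
Totals → C:11, H:11, Br:1, Cl:1, N:1, O:3.
In Hill order: C11H11BrClNO3.

C11H11BrClNO3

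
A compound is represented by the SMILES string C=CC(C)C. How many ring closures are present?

In SMILES, each pair of matching ring-closure digits denotes one ring-closing bond; the number of such bonds equals the number of independent rings.
Ring-closure bonds here: 0.

0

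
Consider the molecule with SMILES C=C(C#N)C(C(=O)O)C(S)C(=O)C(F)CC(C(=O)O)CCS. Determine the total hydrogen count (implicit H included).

Walk through each heavy atom and fill implicit hydrogens from standard valence (C 4, N 3, O 2, S 2, halogen 1):
  atom 1: C, bond orders sum to 2 (valence 4) → 2 H
  atom 2: C, bond orders sum to 4 (valence 4) → 0 H
  atom 3: C, bond orders sum to 4 (valence 4) → 0 H
  atom 4: N, bond orders sum to 3 (valence 3) → 0 H
  atom 5: C, bond orders sum to 3 (valence 4) → 1 H
  atom 6: C, bond orders sum to 4 (valence 4) → 0 H
  atom 7: O, bond orders sum to 2 (valence 2) → 0 H
  atom 8: O, bond orders sum to 1 (valence 2) → 1 H
  atom 9: C, bond orders sum to 3 (valence 4) → 1 H
  atom 10: S, bond orders sum to 1 (valence 2) → 1 H
  atom 11: C, bond orders sum to 4 (valence 4) → 0 H
  atom 12: O, bond orders sum to 2 (valence 2) → 0 H
  atom 13: C, bond orders sum to 3 (valence 4) → 1 H
  atom 14: F (halogen, monovalent) → 0 H
  atom 15: C, bond orders sum to 2 (valence 4) → 2 H
  atom 16: C, bond orders sum to 3 (valence 4) → 1 H
  atom 17: C, bond orders sum to 4 (valence 4) → 0 H
  atom 18: O, bond orders sum to 2 (valence 2) → 0 H
  atom 19: O, bond orders sum to 1 (valence 2) → 1 H
  atom 20: C, bond orders sum to 2 (valence 4) → 2 H
  atom 21: C, bond orders sum to 2 (valence 4) → 2 H
  atom 22: S, bond orders sum to 1 (valence 2) → 1 H
Total hydrogens: 16.

16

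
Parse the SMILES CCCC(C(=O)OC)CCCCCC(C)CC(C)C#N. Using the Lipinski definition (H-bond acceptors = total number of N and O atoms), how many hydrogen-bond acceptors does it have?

3

N atoms: 1; O atoms: 2.
Lipinski HBA = 1 + 2 = 3.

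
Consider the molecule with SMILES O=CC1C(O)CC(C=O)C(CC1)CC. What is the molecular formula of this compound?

Walk through each heavy atom and fill implicit hydrogens from standard valence (C 4, N 3, O 2, S 2, halogen 1):
  atom 1: O, bond orders sum to 2 (valence 2) → 0 H
  atom 2: C, bond orders sum to 3 (valence 4) → 1 H
  atom 3: C, bond orders sum to 3 (valence 4) → 1 H
  atom 4: C, bond orders sum to 3 (valence 4) → 1 H
  atom 5: O, bond orders sum to 1 (valence 2) → 1 H
  atom 6: C, bond orders sum to 2 (valence 4) → 2 H
  atom 7: C, bond orders sum to 3 (valence 4) → 1 H
  atom 8: C, bond orders sum to 3 (valence 4) → 1 H
  atom 9: O, bond orders sum to 2 (valence 2) → 0 H
  atom 10: C, bond orders sum to 3 (valence 4) → 1 H
  atom 11: C, bond orders sum to 2 (valence 4) → 2 H
  atom 12: C, bond orders sum to 2 (valence 4) → 2 H
  atom 13: C, bond orders sum to 2 (valence 4) → 2 H
  atom 14: C, bond orders sum to 1 (valence 4) → 3 H
Totals → C:11, H:18, O:3.
In Hill order: C11H18O3.

C11H18O3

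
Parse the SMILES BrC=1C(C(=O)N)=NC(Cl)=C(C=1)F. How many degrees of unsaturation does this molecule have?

Molecular formula: C6H3BrClFN2O.
DoU = (2C + 2 + N − H − X) / 2, where X is the halogen count and O/S are ignored.
    = (2·6 + 2 + 2 − 3 − 3) / 2 = 10 / 2 = 5.

5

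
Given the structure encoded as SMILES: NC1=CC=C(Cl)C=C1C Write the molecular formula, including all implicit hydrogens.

C7H8ClN

Walk through each heavy atom and fill implicit hydrogens from standard valence (C 4, N 3, O 2, S 2, halogen 1):
  atom 1: N, bond orders sum to 1 (valence 3) → 2 H
  atom 2: C, bond orders sum to 4 (valence 4) → 0 H
  atom 3: C, bond orders sum to 3 (valence 4) → 1 H
  atom 4: C, bond orders sum to 3 (valence 4) → 1 H
  atom 5: C, bond orders sum to 4 (valence 4) → 0 H
  atom 6: Cl (halogen, monovalent) → 0 H
  atom 7: C, bond orders sum to 3 (valence 4) → 1 H
  atom 8: C, bond orders sum to 4 (valence 4) → 0 H
  atom 9: C, bond orders sum to 1 (valence 4) → 3 H
Totals → C:7, H:8, Cl:1, N:1.
In Hill order: C7H8ClN.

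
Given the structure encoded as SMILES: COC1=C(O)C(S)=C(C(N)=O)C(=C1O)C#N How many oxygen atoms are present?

4

Scan the SMILES for O atoms (remember two-letter symbols like Cl and Br are single atoms).
Oxygen count: 4.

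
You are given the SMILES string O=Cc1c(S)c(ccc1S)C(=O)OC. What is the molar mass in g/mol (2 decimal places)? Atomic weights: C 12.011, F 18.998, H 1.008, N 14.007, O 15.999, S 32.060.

First, the molecular formula is C9H8O3S2 (counting implicit H from valence).
  C: 9 × 12.011 = 108.099
  H: 8 × 1.008 = 8.064
  O: 3 × 15.999 = 47.997
  S: 2 × 32.060 = 64.120
Sum: 9×12.011 + 8×1.008 + 3×15.999 + 2×32.060 = 228.280 → 228.28 g/mol.

228.28 g/mol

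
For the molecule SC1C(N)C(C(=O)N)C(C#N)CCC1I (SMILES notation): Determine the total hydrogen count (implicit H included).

Walk through each heavy atom and fill implicit hydrogens from standard valence (C 4, N 3, O 2, S 2, halogen 1):
  atom 1: S, bond orders sum to 1 (valence 2) → 1 H
  atom 2: C, bond orders sum to 3 (valence 4) → 1 H
  atom 3: C, bond orders sum to 3 (valence 4) → 1 H
  atom 4: N, bond orders sum to 1 (valence 3) → 2 H
  atom 5: C, bond orders sum to 3 (valence 4) → 1 H
  atom 6: C, bond orders sum to 4 (valence 4) → 0 H
  atom 7: O, bond orders sum to 2 (valence 2) → 0 H
  atom 8: N, bond orders sum to 1 (valence 3) → 2 H
  atom 9: C, bond orders sum to 3 (valence 4) → 1 H
  atom 10: C, bond orders sum to 4 (valence 4) → 0 H
  atom 11: N, bond orders sum to 3 (valence 3) → 0 H
  atom 12: C, bond orders sum to 2 (valence 4) → 2 H
  atom 13: C, bond orders sum to 2 (valence 4) → 2 H
  atom 14: C, bond orders sum to 3 (valence 4) → 1 H
  atom 15: I (halogen, monovalent) → 0 H
Total hydrogens: 14.

14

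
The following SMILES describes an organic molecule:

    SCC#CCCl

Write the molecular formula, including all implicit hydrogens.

C4H5ClS

Walk through each heavy atom and fill implicit hydrogens from standard valence (C 4, N 3, O 2, S 2, halogen 1):
  atom 1: S, bond orders sum to 1 (valence 2) → 1 H
  atom 2: C, bond orders sum to 2 (valence 4) → 2 H
  atom 3: C, bond orders sum to 4 (valence 4) → 0 H
  atom 4: C, bond orders sum to 4 (valence 4) → 0 H
  atom 5: C, bond orders sum to 2 (valence 4) → 2 H
  atom 6: Cl (halogen, monovalent) → 0 H
Totals → C:4, H:5, Cl:1, S:1.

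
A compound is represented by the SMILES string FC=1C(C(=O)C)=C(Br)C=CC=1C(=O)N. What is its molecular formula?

C9H7BrFNO2

Walk through each heavy atom and fill implicit hydrogens from standard valence (C 4, N 3, O 2, S 2, halogen 1):
  atom 1: F (halogen, monovalent) → 0 H
  atom 2: C, bond orders sum to 4 (valence 4) → 0 H
  atom 3: C, bond orders sum to 4 (valence 4) → 0 H
  atom 4: C, bond orders sum to 4 (valence 4) → 0 H
  atom 5: O, bond orders sum to 2 (valence 2) → 0 H
  atom 6: C, bond orders sum to 1 (valence 4) → 3 H
  atom 7: C, bond orders sum to 4 (valence 4) → 0 H
  atom 8: Br (halogen, monovalent) → 0 H
  atom 9: C, bond orders sum to 3 (valence 4) → 1 H
  atom 10: C, bond orders sum to 3 (valence 4) → 1 H
  atom 11: C, bond orders sum to 4 (valence 4) → 0 H
  atom 12: C, bond orders sum to 4 (valence 4) → 0 H
  atom 13: O, bond orders sum to 2 (valence 2) → 0 H
  atom 14: N, bond orders sum to 1 (valence 3) → 2 H
Totals → C:9, H:7, Br:1, F:1, N:1, O:2.
In Hill order: C9H7BrFNO2.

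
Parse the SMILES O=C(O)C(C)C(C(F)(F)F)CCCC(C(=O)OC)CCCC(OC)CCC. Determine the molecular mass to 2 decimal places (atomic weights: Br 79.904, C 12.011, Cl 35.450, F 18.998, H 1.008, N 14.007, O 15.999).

398.46 g/mol

First, the molecular formula is C19H33F3O5 (counting implicit H from valence).
  C: 19 × 12.011 = 228.209
  F: 3 × 18.998 = 56.994
  H: 33 × 1.008 = 33.264
  O: 5 × 15.999 = 79.995
Sum: 19×12.011 + 3×18.998 + 33×1.008 + 5×15.999 = 398.462 → 398.46 g/mol.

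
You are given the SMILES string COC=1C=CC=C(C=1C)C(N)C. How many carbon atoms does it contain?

Count every carbon token in the SMILES (each C, including those in ring-closure positions and inside branches).
Carbon count: 10.

10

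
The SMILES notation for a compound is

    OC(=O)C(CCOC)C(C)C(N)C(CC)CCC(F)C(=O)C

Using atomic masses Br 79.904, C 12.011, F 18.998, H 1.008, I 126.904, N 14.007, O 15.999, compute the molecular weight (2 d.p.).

First, the molecular formula is C16H30FNO4 (counting implicit H from valence).
  C: 16 × 12.011 = 192.176
  F: 1 × 18.998 = 18.998
  H: 30 × 1.008 = 30.240
  N: 1 × 14.007 = 14.007
  O: 4 × 15.999 = 63.996
Sum: 16×12.011 + 1×18.998 + 30×1.008 + 1×14.007 + 4×15.999 = 319.417 → 319.42 g/mol.

319.42 g/mol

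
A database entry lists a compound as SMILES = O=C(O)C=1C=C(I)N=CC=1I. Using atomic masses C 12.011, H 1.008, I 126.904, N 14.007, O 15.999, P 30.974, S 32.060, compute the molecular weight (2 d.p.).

First, the molecular formula is C6H3I2NO2 (counting implicit H from valence).
  C: 6 × 12.011 = 72.066
  H: 3 × 1.008 = 3.024
  I: 2 × 126.904 = 253.808
  N: 1 × 14.007 = 14.007
  O: 2 × 15.999 = 31.998
Sum: 6×12.011 + 3×1.008 + 2×126.904 + 1×14.007 + 2×15.999 = 374.903 → 374.90 g/mol.

374.90 g/mol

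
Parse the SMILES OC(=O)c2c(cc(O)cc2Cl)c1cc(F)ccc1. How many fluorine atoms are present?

Scan the SMILES for F atoms (remember two-letter symbols like Cl and Br are single atoms).
Fluorine count: 1.

1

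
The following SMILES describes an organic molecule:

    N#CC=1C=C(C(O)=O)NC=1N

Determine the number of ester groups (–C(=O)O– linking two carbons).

Scan the SMILES for the ester motif — none present.
Groups that are present: 1 carboxylic acid, 1 nitrile, 1 primary amine.

0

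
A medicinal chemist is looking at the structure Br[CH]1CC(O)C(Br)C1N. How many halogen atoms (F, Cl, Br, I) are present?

Halogen atoms appear at heavy-atom positions 1, 7 (2×Br).
Other groups present: 1 hydroxyl, 1 primary amine.
Halogen count: 2.

2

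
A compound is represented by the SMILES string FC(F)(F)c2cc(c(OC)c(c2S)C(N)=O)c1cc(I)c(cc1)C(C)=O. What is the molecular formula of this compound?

C17H13F3INO3S

Walk through each heavy atom and fill implicit hydrogens from standard valence (C 4, N 3, O 2, S 2, halogen 1); for lowercase aromatic atoms, an aromatic c carries 1 H when it has two neighbours and 0 H with three, and aromatic n carries 0 H:
  atom 1: F (halogen, monovalent) → 0 H
  atom 2: C, bond orders sum to 4 (valence 4) → 0 H
  atom 3: F (halogen, monovalent) → 0 H
  atom 4: F (halogen, monovalent) → 0 H
  atom 5: aromatic c, 3 neighbours → 0 H
  atom 6: aromatic c, 2 neighbours → 1 H
  atom 7: aromatic c, 3 neighbours → 0 H
  atom 8: aromatic c, 3 neighbours → 0 H
  atom 9: O, bond orders sum to 2 (valence 2) → 0 H
  atom 10: C, bond orders sum to 1 (valence 4) → 3 H
  atom 11: aromatic c, 3 neighbours → 0 H
  atom 12: aromatic c, 3 neighbours → 0 H
  atom 13: S, bond orders sum to 1 (valence 2) → 1 H
  atom 14: C, bond orders sum to 4 (valence 4) → 0 H
  atom 15: N, bond orders sum to 1 (valence 3) → 2 H
  atom 16: O, bond orders sum to 2 (valence 2) → 0 H
  atom 17: aromatic c, 3 neighbours → 0 H
  atom 18: aromatic c, 2 neighbours → 1 H
  atom 19: aromatic c, 3 neighbours → 0 H
  atom 20: I (halogen, monovalent) → 0 H
  atom 21: aromatic c, 3 neighbours → 0 H
  atom 22: aromatic c, 2 neighbours → 1 H
  atom 23: aromatic c, 2 neighbours → 1 H
  atom 24: C, bond orders sum to 4 (valence 4) → 0 H
  atom 25: C, bond orders sum to 1 (valence 4) → 3 H
  atom 26: O, bond orders sum to 2 (valence 2) → 0 H
Totals → C:17, H:13, F:3, I:1, N:1, O:3, S:1.
In Hill order: C17H13F3INO3S.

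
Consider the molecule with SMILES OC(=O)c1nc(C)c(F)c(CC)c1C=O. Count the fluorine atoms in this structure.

1

Scan the SMILES for F atoms (remember two-letter symbols like Cl and Br are single atoms).
Fluorine count: 1.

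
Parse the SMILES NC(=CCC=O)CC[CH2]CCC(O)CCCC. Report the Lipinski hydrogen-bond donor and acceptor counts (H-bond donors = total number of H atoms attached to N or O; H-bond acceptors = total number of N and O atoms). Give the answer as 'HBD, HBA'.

3, 3

Donors: find every N or O and count the H atoms it carries.
  atom 1 (N): bond orders sum to 1 → 2 H
  atom 6 (O): bond orders sum to 2 → 0 H
  atom 13 (O): bond orders sum to 1 → 1 H
Lipinski HBD = 3.
Acceptors: N atoms = 1, O atoms = 2 → HBA = 3.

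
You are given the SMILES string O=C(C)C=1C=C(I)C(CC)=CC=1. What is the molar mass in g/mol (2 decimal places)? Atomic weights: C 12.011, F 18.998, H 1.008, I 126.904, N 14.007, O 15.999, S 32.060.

First, the molecular formula is C10H11IO (counting implicit H from valence).
  C: 10 × 12.011 = 120.110
  H: 11 × 1.008 = 11.088
  I: 1 × 126.904 = 126.904
  O: 1 × 15.999 = 15.999
Sum: 10×12.011 + 11×1.008 + 1×126.904 + 1×15.999 = 274.101 → 274.10 g/mol.

274.10 g/mol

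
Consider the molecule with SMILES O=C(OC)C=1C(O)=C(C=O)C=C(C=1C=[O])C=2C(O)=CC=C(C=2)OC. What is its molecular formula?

Walk through each heavy atom and fill implicit hydrogens from standard valence (C 4, N 3, O 2, S 2, halogen 1):
  atom 1: O, bond orders sum to 2 (valence 2) → 0 H
  atom 2: C, bond orders sum to 4 (valence 4) → 0 H
  atom 3: O, bond orders sum to 2 (valence 2) → 0 H
  atom 4: C, bond orders sum to 1 (valence 4) → 3 H
  atom 5: C, bond orders sum to 4 (valence 4) → 0 H
  atom 6: C, bond orders sum to 4 (valence 4) → 0 H
  atom 7: O, bond orders sum to 1 (valence 2) → 1 H
  atom 8: C, bond orders sum to 4 (valence 4) → 0 H
  atom 9: C, bond orders sum to 3 (valence 4) → 1 H
  atom 10: O, bond orders sum to 2 (valence 2) → 0 H
  atom 11: C, bond orders sum to 3 (valence 4) → 1 H
  atom 12: C, bond orders sum to 4 (valence 4) → 0 H
  atom 13: C, bond orders sum to 4 (valence 4) → 0 H
  atom 14: C, bond orders sum to 3 (valence 4) → 1 H
  atom 15: O with explicit H count 0
  atom 16: C, bond orders sum to 4 (valence 4) → 0 H
  atom 17: C, bond orders sum to 4 (valence 4) → 0 H
  atom 18: O, bond orders sum to 1 (valence 2) → 1 H
  atom 19: C, bond orders sum to 3 (valence 4) → 1 H
  atom 20: C, bond orders sum to 3 (valence 4) → 1 H
  atom 21: C, bond orders sum to 4 (valence 4) → 0 H
  atom 22: C, bond orders sum to 3 (valence 4) → 1 H
  atom 23: O, bond orders sum to 2 (valence 2) → 0 H
  atom 24: C, bond orders sum to 1 (valence 4) → 3 H
Totals → C:17, H:14, O:7.
In Hill order: C17H14O7.

C17H14O7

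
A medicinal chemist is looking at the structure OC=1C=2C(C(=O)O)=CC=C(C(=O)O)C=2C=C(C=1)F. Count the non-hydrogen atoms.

Every atom symbol written in the SMILES (organic subset) is one heavy atom; implicit H are not written.
Heavy atoms by element → C:12, F:1, O:5.
Total: 18.

18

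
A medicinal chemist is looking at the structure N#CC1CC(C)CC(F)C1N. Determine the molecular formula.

Walk through each heavy atom and fill implicit hydrogens from standard valence (C 4, N 3, O 2, S 2, halogen 1):
  atom 1: N, bond orders sum to 3 (valence 3) → 0 H
  atom 2: C, bond orders sum to 4 (valence 4) → 0 H
  atom 3: C, bond orders sum to 3 (valence 4) → 1 H
  atom 4: C, bond orders sum to 2 (valence 4) → 2 H
  atom 5: C, bond orders sum to 3 (valence 4) → 1 H
  atom 6: C, bond orders sum to 1 (valence 4) → 3 H
  atom 7: C, bond orders sum to 2 (valence 4) → 2 H
  atom 8: C, bond orders sum to 3 (valence 4) → 1 H
  atom 9: F (halogen, monovalent) → 0 H
  atom 10: C, bond orders sum to 3 (valence 4) → 1 H
  atom 11: N, bond orders sum to 1 (valence 3) → 2 H
Totals → C:8, H:13, F:1, N:2.
In Hill order: C8H13FN2.

C8H13FN2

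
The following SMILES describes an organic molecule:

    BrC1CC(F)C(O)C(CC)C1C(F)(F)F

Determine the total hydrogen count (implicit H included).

Walk through each heavy atom and fill implicit hydrogens from standard valence (C 4, N 3, O 2, S 2, halogen 1):
  atom 1: Br (halogen, monovalent) → 0 H
  atom 2: C, bond orders sum to 3 (valence 4) → 1 H
  atom 3: C, bond orders sum to 2 (valence 4) → 2 H
  atom 4: C, bond orders sum to 3 (valence 4) → 1 H
  atom 5: F (halogen, monovalent) → 0 H
  atom 6: C, bond orders sum to 3 (valence 4) → 1 H
  atom 7: O, bond orders sum to 1 (valence 2) → 1 H
  atom 8: C, bond orders sum to 3 (valence 4) → 1 H
  atom 9: C, bond orders sum to 2 (valence 4) → 2 H
  atom 10: C, bond orders sum to 1 (valence 4) → 3 H
  atom 11: C, bond orders sum to 3 (valence 4) → 1 H
  atom 12: C, bond orders sum to 4 (valence 4) → 0 H
  atom 13: F (halogen, monovalent) → 0 H
  atom 14: F (halogen, monovalent) → 0 H
  atom 15: F (halogen, monovalent) → 0 H
Total hydrogens: 13.

13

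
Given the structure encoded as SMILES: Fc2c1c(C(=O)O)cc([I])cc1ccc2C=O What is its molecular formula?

C12H6FIO3

Walk through each heavy atom and fill implicit hydrogens from standard valence (C 4, N 3, O 2, S 2, halogen 1); for lowercase aromatic atoms, an aromatic c carries 1 H when it has two neighbours and 0 H with three, and aromatic n carries 0 H:
  atom 1: F (halogen, monovalent) → 0 H
  atom 2: aromatic c, 3 neighbours → 0 H
  atom 3: aromatic c, 3 neighbours → 0 H
  atom 4: aromatic c, 3 neighbours → 0 H
  atom 5: C, bond orders sum to 4 (valence 4) → 0 H
  atom 6: O, bond orders sum to 2 (valence 2) → 0 H
  atom 7: O, bond orders sum to 1 (valence 2) → 1 H
  atom 8: aromatic c, 2 neighbours → 1 H
  atom 9: aromatic c, 3 neighbours → 0 H
  atom 10: I with explicit H count 0
  atom 11: aromatic c, 2 neighbours → 1 H
  atom 12: aromatic c, 3 neighbours → 0 H
  atom 13: aromatic c, 2 neighbours → 1 H
  atom 14: aromatic c, 2 neighbours → 1 H
  atom 15: aromatic c, 3 neighbours → 0 H
  atom 16: C, bond orders sum to 3 (valence 4) → 1 H
  atom 17: O, bond orders sum to 2 (valence 2) → 0 H
Totals → C:12, H:6, F:1, I:1, O:3.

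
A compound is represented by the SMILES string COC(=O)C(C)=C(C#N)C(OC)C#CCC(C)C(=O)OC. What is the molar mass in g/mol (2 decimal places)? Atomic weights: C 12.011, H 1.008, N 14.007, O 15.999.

First, the molecular formula is C15H19NO5 (counting implicit H from valence).
  C: 15 × 12.011 = 180.165
  H: 19 × 1.008 = 19.152
  N: 1 × 14.007 = 14.007
  O: 5 × 15.999 = 79.995
Sum: 15×12.011 + 19×1.008 + 1×14.007 + 5×15.999 = 293.319 → 293.32 g/mol.

293.32 g/mol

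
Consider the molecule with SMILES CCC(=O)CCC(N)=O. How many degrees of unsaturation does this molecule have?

Degree of unsaturation = (number of rings) + (number of π bonds).
Ring closures in the SMILES: 0.
π bonds: 2 double bonds (each 1 DoU) → 2 DoU from unsaturation.
Total DoU = 0 + 2 = 2.

2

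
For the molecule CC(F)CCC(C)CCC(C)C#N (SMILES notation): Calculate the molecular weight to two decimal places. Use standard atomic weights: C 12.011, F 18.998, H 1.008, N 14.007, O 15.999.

First, the molecular formula is C11H20FN (counting implicit H from valence).
  C: 11 × 12.011 = 132.121
  F: 1 × 18.998 = 18.998
  H: 20 × 1.008 = 20.160
  N: 1 × 14.007 = 14.007
Sum: 11×12.011 + 1×18.998 + 20×1.008 + 1×14.007 = 185.286 → 185.29 g/mol.

185.29 g/mol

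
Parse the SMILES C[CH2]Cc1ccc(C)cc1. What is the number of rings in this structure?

1

In SMILES, each pair of matching ring-closure digits denotes one ring-closing bond; the number of such bonds equals the number of independent rings.
Ring-closure bonds here: 1.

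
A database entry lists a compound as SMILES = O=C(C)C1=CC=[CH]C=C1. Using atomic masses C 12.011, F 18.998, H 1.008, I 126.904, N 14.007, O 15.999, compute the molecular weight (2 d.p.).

120.15 g/mol

First, the molecular formula is C8H8O (counting implicit H from valence).
  C: 8 × 12.011 = 96.088
  H: 8 × 1.008 = 8.064
  O: 1 × 15.999 = 15.999
Sum: 8×12.011 + 8×1.008 + 1×15.999 = 120.151 → 120.15 g/mol.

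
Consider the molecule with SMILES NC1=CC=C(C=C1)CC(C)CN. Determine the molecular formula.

Walk through each heavy atom and fill implicit hydrogens from standard valence (C 4, N 3, O 2, S 2, halogen 1):
  atom 1: N, bond orders sum to 1 (valence 3) → 2 H
  atom 2: C, bond orders sum to 4 (valence 4) → 0 H
  atom 3: C, bond orders sum to 3 (valence 4) → 1 H
  atom 4: C, bond orders sum to 3 (valence 4) → 1 H
  atom 5: C, bond orders sum to 4 (valence 4) → 0 H
  atom 6: C, bond orders sum to 3 (valence 4) → 1 H
  atom 7: C, bond orders sum to 3 (valence 4) → 1 H
  atom 8: C, bond orders sum to 2 (valence 4) → 2 H
  atom 9: C, bond orders sum to 3 (valence 4) → 1 H
  atom 10: C, bond orders sum to 1 (valence 4) → 3 H
  atom 11: C, bond orders sum to 2 (valence 4) → 2 H
  atom 12: N, bond orders sum to 1 (valence 3) → 2 H
Totals → C:10, H:16, N:2.
In Hill order: C10H16N2.

C10H16N2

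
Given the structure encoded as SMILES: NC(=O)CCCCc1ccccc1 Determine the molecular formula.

C11H15NO

Walk through each heavy atom and fill implicit hydrogens from standard valence (C 4, N 3, O 2, S 2, halogen 1); for lowercase aromatic atoms, an aromatic c carries 1 H when it has two neighbours and 0 H with three, and aromatic n carries 0 H:
  atom 1: N, bond orders sum to 1 (valence 3) → 2 H
  atom 2: C, bond orders sum to 4 (valence 4) → 0 H
  atom 3: O, bond orders sum to 2 (valence 2) → 0 H
  atom 4: C, bond orders sum to 2 (valence 4) → 2 H
  atom 5: C, bond orders sum to 2 (valence 4) → 2 H
  atom 6: C, bond orders sum to 2 (valence 4) → 2 H
  atom 7: C, bond orders sum to 2 (valence 4) → 2 H
  atom 8: aromatic c, 3 neighbours → 0 H
  atom 9: aromatic c, 2 neighbours → 1 H
  atom 10: aromatic c, 2 neighbours → 1 H
  atom 11: aromatic c, 2 neighbours → 1 H
  atom 12: aromatic c, 2 neighbours → 1 H
  atom 13: aromatic c, 2 neighbours → 1 H
Totals → C:11, H:15, N:1, O:1.
In Hill order: C11H15NO.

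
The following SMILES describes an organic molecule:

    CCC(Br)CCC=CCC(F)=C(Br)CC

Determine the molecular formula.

C12H19Br2F

Walk through each heavy atom and fill implicit hydrogens from standard valence (C 4, N 3, O 2, S 2, halogen 1):
  atom 1: C, bond orders sum to 1 (valence 4) → 3 H
  atom 2: C, bond orders sum to 2 (valence 4) → 2 H
  atom 3: C, bond orders sum to 3 (valence 4) → 1 H
  atom 4: Br (halogen, monovalent) → 0 H
  atom 5: C, bond orders sum to 2 (valence 4) → 2 H
  atom 6: C, bond orders sum to 2 (valence 4) → 2 H
  atom 7: C, bond orders sum to 3 (valence 4) → 1 H
  atom 8: C, bond orders sum to 3 (valence 4) → 1 H
  atom 9: C, bond orders sum to 2 (valence 4) → 2 H
  atom 10: C, bond orders sum to 4 (valence 4) → 0 H
  atom 11: F (halogen, monovalent) → 0 H
  atom 12: C, bond orders sum to 4 (valence 4) → 0 H
  atom 13: Br (halogen, monovalent) → 0 H
  atom 14: C, bond orders sum to 2 (valence 4) → 2 H
  atom 15: C, bond orders sum to 1 (valence 4) → 3 H
Totals → C:12, H:19, Br:2, F:1.
In Hill order: C12H19Br2F.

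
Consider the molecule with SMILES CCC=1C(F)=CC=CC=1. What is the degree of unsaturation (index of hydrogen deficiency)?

Degree of unsaturation = (number of rings) + (number of π bonds).
Ring closures in the SMILES: 1.
π bonds: 3 double bonds (each 1 DoU) → 3 DoU from unsaturation.
Total DoU = 1 + 3 = 4.

4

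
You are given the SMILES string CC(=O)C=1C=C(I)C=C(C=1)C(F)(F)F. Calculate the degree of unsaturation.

Degree of unsaturation = (number of rings) + (number of π bonds).
Ring closures in the SMILES: 1.
π bonds: 4 double bonds (each 1 DoU) → 4 DoU from unsaturation.
Total DoU = 1 + 4 = 5.

5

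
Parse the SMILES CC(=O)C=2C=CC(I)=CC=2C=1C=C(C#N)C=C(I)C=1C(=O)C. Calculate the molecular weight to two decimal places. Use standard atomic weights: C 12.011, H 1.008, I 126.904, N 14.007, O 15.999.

515.09 g/mol

First, the molecular formula is C17H11I2NO2 (counting implicit H from valence).
  C: 17 × 12.011 = 204.187
  H: 11 × 1.008 = 11.088
  I: 2 × 126.904 = 253.808
  N: 1 × 14.007 = 14.007
  O: 2 × 15.999 = 31.998
Sum: 17×12.011 + 11×1.008 + 2×126.904 + 1×14.007 + 2×15.999 = 515.088 → 515.09 g/mol.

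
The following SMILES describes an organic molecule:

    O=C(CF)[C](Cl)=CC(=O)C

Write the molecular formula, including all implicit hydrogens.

C6H6ClFO2

Walk through each heavy atom and fill implicit hydrogens from standard valence (C 4, N 3, O 2, S 2, halogen 1):
  atom 1: O, bond orders sum to 2 (valence 2) → 0 H
  atom 2: C, bond orders sum to 4 (valence 4) → 0 H
  atom 3: C, bond orders sum to 2 (valence 4) → 2 H
  atom 4: F (halogen, monovalent) → 0 H
  atom 5: C with explicit H count 0
  atom 6: Cl (halogen, monovalent) → 0 H
  atom 7: C, bond orders sum to 3 (valence 4) → 1 H
  atom 8: C, bond orders sum to 4 (valence 4) → 0 H
  atom 9: O, bond orders sum to 2 (valence 2) → 0 H
  atom 10: C, bond orders sum to 1 (valence 4) → 3 H
Totals → C:6, H:6, Cl:1, F:1, O:2.
In Hill order: C6H6ClFO2.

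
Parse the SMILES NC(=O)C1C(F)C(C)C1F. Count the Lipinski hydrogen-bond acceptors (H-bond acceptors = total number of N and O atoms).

2

N atoms: 1; O atoms: 1.
Lipinski HBA = 1 + 1 = 2.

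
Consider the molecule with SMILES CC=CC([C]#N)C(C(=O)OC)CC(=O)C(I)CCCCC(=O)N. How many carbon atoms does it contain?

16

Count every carbon token in the SMILES (each C, including those in ring-closure positions and inside branches).
Carbon count: 16.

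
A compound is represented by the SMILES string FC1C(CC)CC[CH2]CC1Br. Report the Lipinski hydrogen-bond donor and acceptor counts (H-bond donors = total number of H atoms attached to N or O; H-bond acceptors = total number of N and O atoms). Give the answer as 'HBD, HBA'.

0, 0

Donors: find every N or O and count the H atoms it carries.
  (no N or O atoms present)
Lipinski HBD = 0.
Acceptors: N atoms = 0, O atoms = 0 → HBA = 0.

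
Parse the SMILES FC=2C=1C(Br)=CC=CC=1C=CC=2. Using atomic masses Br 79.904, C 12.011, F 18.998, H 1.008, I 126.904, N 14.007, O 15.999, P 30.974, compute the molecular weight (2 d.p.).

First, the molecular formula is C10H6BrF (counting implicit H from valence).
  Br: 1 × 79.904 = 79.904
  C: 10 × 12.011 = 120.110
  F: 1 × 18.998 = 18.998
  H: 6 × 1.008 = 6.048
Sum: 1×79.904 + 10×12.011 + 1×18.998 + 6×1.008 = 225.060 → 225.06 g/mol.

225.06 g/mol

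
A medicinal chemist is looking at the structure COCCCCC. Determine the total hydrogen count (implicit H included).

14

Walk through each heavy atom and fill implicit hydrogens from standard valence (C 4, N 3, O 2, S 2, halogen 1):
  atom 1: C, bond orders sum to 1 (valence 4) → 3 H
  atom 2: O, bond orders sum to 2 (valence 2) → 0 H
  atom 3: C, bond orders sum to 2 (valence 4) → 2 H
  atom 4: C, bond orders sum to 2 (valence 4) → 2 H
  atom 5: C, bond orders sum to 2 (valence 4) → 2 H
  atom 6: C, bond orders sum to 2 (valence 4) → 2 H
  atom 7: C, bond orders sum to 1 (valence 4) → 3 H
Total hydrogens: 14.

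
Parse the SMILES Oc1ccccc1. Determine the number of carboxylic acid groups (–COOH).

0

Scan the SMILES for the carboxylic acid motif — none present.
Groups that are present: 1 hydroxyl.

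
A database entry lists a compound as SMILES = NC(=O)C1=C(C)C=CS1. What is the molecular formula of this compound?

C6H7NOS

Walk through each heavy atom and fill implicit hydrogens from standard valence (C 4, N 3, O 2, S 2, halogen 1):
  atom 1: N, bond orders sum to 1 (valence 3) → 2 H
  atom 2: C, bond orders sum to 4 (valence 4) → 0 H
  atom 3: O, bond orders sum to 2 (valence 2) → 0 H
  atom 4: C, bond orders sum to 4 (valence 4) → 0 H
  atom 5: C, bond orders sum to 4 (valence 4) → 0 H
  atom 6: C, bond orders sum to 1 (valence 4) → 3 H
  atom 7: C, bond orders sum to 3 (valence 4) → 1 H
  atom 8: C, bond orders sum to 3 (valence 4) → 1 H
  atom 9: S, bond orders sum to 2 (valence 2) → 0 H
Totals → C:6, H:7, N:1, O:1, S:1.
In Hill order: C6H7NOS.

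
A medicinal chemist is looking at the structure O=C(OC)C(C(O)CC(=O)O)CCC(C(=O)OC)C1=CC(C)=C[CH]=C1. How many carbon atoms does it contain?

Count every carbon token in the SMILES (each C, including those in ring-closure positions and inside branches).
Carbon count: 18.

18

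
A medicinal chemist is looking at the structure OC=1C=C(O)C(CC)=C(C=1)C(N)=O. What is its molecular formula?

Walk through each heavy atom and fill implicit hydrogens from standard valence (C 4, N 3, O 2, S 2, halogen 1):
  atom 1: O, bond orders sum to 1 (valence 2) → 1 H
  atom 2: C, bond orders sum to 4 (valence 4) → 0 H
  atom 3: C, bond orders sum to 3 (valence 4) → 1 H
  atom 4: C, bond orders sum to 4 (valence 4) → 0 H
  atom 5: O, bond orders sum to 1 (valence 2) → 1 H
  atom 6: C, bond orders sum to 4 (valence 4) → 0 H
  atom 7: C, bond orders sum to 2 (valence 4) → 2 H
  atom 8: C, bond orders sum to 1 (valence 4) → 3 H
  atom 9: C, bond orders sum to 4 (valence 4) → 0 H
  atom 10: C, bond orders sum to 3 (valence 4) → 1 H
  atom 11: C, bond orders sum to 4 (valence 4) → 0 H
  atom 12: N, bond orders sum to 1 (valence 3) → 2 H
  atom 13: O, bond orders sum to 2 (valence 2) → 0 H
Totals → C:9, H:11, N:1, O:3.

C9H11NO3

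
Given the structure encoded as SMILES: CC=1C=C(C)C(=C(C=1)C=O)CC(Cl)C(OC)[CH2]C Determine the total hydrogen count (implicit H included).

Walk through each heavy atom and fill implicit hydrogens from standard valence (C 4, N 3, O 2, S 2, halogen 1):
  atom 1: C, bond orders sum to 1 (valence 4) → 3 H
  atom 2: C, bond orders sum to 4 (valence 4) → 0 H
  atom 3: C, bond orders sum to 3 (valence 4) → 1 H
  atom 4: C, bond orders sum to 4 (valence 4) → 0 H
  atom 5: C, bond orders sum to 1 (valence 4) → 3 H
  atom 6: C, bond orders sum to 4 (valence 4) → 0 H
  atom 7: C, bond orders sum to 4 (valence 4) → 0 H
  atom 8: C, bond orders sum to 3 (valence 4) → 1 H
  atom 9: C, bond orders sum to 3 (valence 4) → 1 H
  atom 10: O, bond orders sum to 2 (valence 2) → 0 H
  atom 11: C, bond orders sum to 2 (valence 4) → 2 H
  atom 12: C, bond orders sum to 3 (valence 4) → 1 H
  atom 13: Cl (halogen, monovalent) → 0 H
  atom 14: C, bond orders sum to 3 (valence 4) → 1 H
  atom 15: O, bond orders sum to 2 (valence 2) → 0 H
  atom 16: C, bond orders sum to 1 (valence 4) → 3 H
  atom 17: C with explicit H count 2
  atom 18: C, bond orders sum to 1 (valence 4) → 3 H
Total hydrogens: 21.

21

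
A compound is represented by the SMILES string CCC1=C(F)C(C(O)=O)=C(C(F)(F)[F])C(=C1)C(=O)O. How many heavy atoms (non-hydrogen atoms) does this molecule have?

19

Every atom symbol written in the SMILES (organic subset) is one heavy atom; implicit H are not written.
Heavy atoms by element → C:11, F:4, O:4.
Total: 19.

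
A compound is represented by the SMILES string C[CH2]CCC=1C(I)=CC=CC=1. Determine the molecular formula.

Walk through each heavy atom and fill implicit hydrogens from standard valence (C 4, N 3, O 2, S 2, halogen 1):
  atom 1: C, bond orders sum to 1 (valence 4) → 3 H
  atom 2: C with explicit H count 2
  atom 3: C, bond orders sum to 2 (valence 4) → 2 H
  atom 4: C, bond orders sum to 2 (valence 4) → 2 H
  atom 5: C, bond orders sum to 4 (valence 4) → 0 H
  atom 6: C, bond orders sum to 4 (valence 4) → 0 H
  atom 7: I (halogen, monovalent) → 0 H
  atom 8: C, bond orders sum to 3 (valence 4) → 1 H
  atom 9: C, bond orders sum to 3 (valence 4) → 1 H
  atom 10: C, bond orders sum to 3 (valence 4) → 1 H
  atom 11: C, bond orders sum to 3 (valence 4) → 1 H
Totals → C:10, H:13, I:1.

C10H13I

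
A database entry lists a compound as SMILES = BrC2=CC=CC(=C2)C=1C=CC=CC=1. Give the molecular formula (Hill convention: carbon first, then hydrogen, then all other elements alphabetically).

C12H9Br

Walk through each heavy atom and fill implicit hydrogens from standard valence (C 4, N 3, O 2, S 2, halogen 1):
  atom 1: Br (halogen, monovalent) → 0 H
  atom 2: C, bond orders sum to 4 (valence 4) → 0 H
  atom 3: C, bond orders sum to 3 (valence 4) → 1 H
  atom 4: C, bond orders sum to 3 (valence 4) → 1 H
  atom 5: C, bond orders sum to 3 (valence 4) → 1 H
  atom 6: C, bond orders sum to 4 (valence 4) → 0 H
  atom 7: C, bond orders sum to 3 (valence 4) → 1 H
  atom 8: C, bond orders sum to 4 (valence 4) → 0 H
  atom 9: C, bond orders sum to 3 (valence 4) → 1 H
  atom 10: C, bond orders sum to 3 (valence 4) → 1 H
  atom 11: C, bond orders sum to 3 (valence 4) → 1 H
  atom 12: C, bond orders sum to 3 (valence 4) → 1 H
  atom 13: C, bond orders sum to 3 (valence 4) → 1 H
Totals → C:12, H:9, Br:1.
In Hill order: C12H9Br.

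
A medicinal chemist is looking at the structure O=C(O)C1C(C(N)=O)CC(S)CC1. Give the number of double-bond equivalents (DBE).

3

Molecular formula: C8H13NO3S.
DoU = (2C + 2 + N − H − X) / 2, where X is the halogen count and O/S are ignored.
    = (2·8 + 2 + 1 − 13 − 0) / 2 = 6 / 2 = 3.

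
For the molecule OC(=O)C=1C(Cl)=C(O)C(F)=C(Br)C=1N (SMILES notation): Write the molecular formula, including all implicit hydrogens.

C7H4BrClFNO3

Walk through each heavy atom and fill implicit hydrogens from standard valence (C 4, N 3, O 2, S 2, halogen 1):
  atom 1: O, bond orders sum to 1 (valence 2) → 1 H
  atom 2: C, bond orders sum to 4 (valence 4) → 0 H
  atom 3: O, bond orders sum to 2 (valence 2) → 0 H
  atom 4: C, bond orders sum to 4 (valence 4) → 0 H
  atom 5: C, bond orders sum to 4 (valence 4) → 0 H
  atom 6: Cl (halogen, monovalent) → 0 H
  atom 7: C, bond orders sum to 4 (valence 4) → 0 H
  atom 8: O, bond orders sum to 1 (valence 2) → 1 H
  atom 9: C, bond orders sum to 4 (valence 4) → 0 H
  atom 10: F (halogen, monovalent) → 0 H
  atom 11: C, bond orders sum to 4 (valence 4) → 0 H
  atom 12: Br (halogen, monovalent) → 0 H
  atom 13: C, bond orders sum to 4 (valence 4) → 0 H
  atom 14: N, bond orders sum to 1 (valence 3) → 2 H
Totals → C:7, H:4, Br:1, Cl:1, F:1, N:1, O:3.
In Hill order: C7H4BrClFNO3.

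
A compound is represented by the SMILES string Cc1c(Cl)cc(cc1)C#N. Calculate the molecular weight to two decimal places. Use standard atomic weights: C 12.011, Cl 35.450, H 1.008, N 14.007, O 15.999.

151.59 g/mol

First, the molecular formula is C8H6ClN (counting implicit H from valence).
  C: 8 × 12.011 = 96.088
  Cl: 1 × 35.450 = 35.450
  H: 6 × 1.008 = 6.048
  N: 1 × 14.007 = 14.007
Sum: 8×12.011 + 1×35.450 + 6×1.008 + 1×14.007 = 151.593 → 151.59 g/mol.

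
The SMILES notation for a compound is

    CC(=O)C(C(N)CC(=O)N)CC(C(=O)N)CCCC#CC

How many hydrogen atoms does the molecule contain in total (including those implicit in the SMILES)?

25

Walk through each heavy atom and fill implicit hydrogens from standard valence (C 4, N 3, O 2, S 2, halogen 1):
  atom 1: C, bond orders sum to 1 (valence 4) → 3 H
  atom 2: C, bond orders sum to 4 (valence 4) → 0 H
  atom 3: O, bond orders sum to 2 (valence 2) → 0 H
  atom 4: C, bond orders sum to 3 (valence 4) → 1 H
  atom 5: C, bond orders sum to 3 (valence 4) → 1 H
  atom 6: N, bond orders sum to 1 (valence 3) → 2 H
  atom 7: C, bond orders sum to 2 (valence 4) → 2 H
  atom 8: C, bond orders sum to 4 (valence 4) → 0 H
  atom 9: O, bond orders sum to 2 (valence 2) → 0 H
  atom 10: N, bond orders sum to 1 (valence 3) → 2 H
  atom 11: C, bond orders sum to 2 (valence 4) → 2 H
  atom 12: C, bond orders sum to 3 (valence 4) → 1 H
  atom 13: C, bond orders sum to 4 (valence 4) → 0 H
  atom 14: O, bond orders sum to 2 (valence 2) → 0 H
  atom 15: N, bond orders sum to 1 (valence 3) → 2 H
  atom 16: C, bond orders sum to 2 (valence 4) → 2 H
  atom 17: C, bond orders sum to 2 (valence 4) → 2 H
  atom 18: C, bond orders sum to 2 (valence 4) → 2 H
  atom 19: C, bond orders sum to 4 (valence 4) → 0 H
  atom 20: C, bond orders sum to 4 (valence 4) → 0 H
  atom 21: C, bond orders sum to 1 (valence 4) → 3 H
Total hydrogens: 25.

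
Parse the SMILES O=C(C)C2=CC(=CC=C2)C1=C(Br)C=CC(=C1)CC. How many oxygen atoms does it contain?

Scan the SMILES for O atoms (remember two-letter symbols like Cl and Br are single atoms).
Oxygen count: 1.

1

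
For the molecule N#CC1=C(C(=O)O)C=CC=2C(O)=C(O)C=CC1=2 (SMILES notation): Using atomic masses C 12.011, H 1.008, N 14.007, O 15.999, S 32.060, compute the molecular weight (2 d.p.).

229.19 g/mol

First, the molecular formula is C12H7NO4 (counting implicit H from valence).
  C: 12 × 12.011 = 144.132
  H: 7 × 1.008 = 7.056
  N: 1 × 14.007 = 14.007
  O: 4 × 15.999 = 63.996
Sum: 12×12.011 + 7×1.008 + 1×14.007 + 4×15.999 = 229.191 → 229.19 g/mol.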